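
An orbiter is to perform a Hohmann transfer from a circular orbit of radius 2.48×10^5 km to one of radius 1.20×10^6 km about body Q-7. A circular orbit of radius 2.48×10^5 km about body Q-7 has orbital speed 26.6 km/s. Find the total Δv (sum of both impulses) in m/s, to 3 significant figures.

Δv = 12700 m/s

From the circular-orbit relation v² = μ/r at r = 2.48×10^5 km: μ = v²r = (26.6)² × 2.48×10^5 = 1.75475×10^8 km³/s².
Semi-major axis of the transfer orbit: a_t = (2.480×10^5 + 1.200×10^6)/2 = 7.240×10^5 km.
Circular speed at r₁: v₁ = √(μ/r₁) = √(1.75475×10^8/2.480×10^5) = 26.600 km/s.
Transfer-orbit speed at r₁ (v² = μ(2/r − 1/a)): v_p = √[μ(2/r₁ − 1/a_t)] = 34.245 km/s.
First burn Δv₁ = |v_p − v₁| = 7.645 km/s.
At r₂, v₂ = √(μ/r₂) = 12.0925 km/s.
Transfer-orbit speed at r₂: v_a = √[μ(2/r₂ − 1/a_t)] = 7.07739 km/s.
Second burn Δv₂ = |v₂ − v_a| = 5.015 km/s.
Total Δv = Δv₁ + Δv₂ = 12.66 km/s.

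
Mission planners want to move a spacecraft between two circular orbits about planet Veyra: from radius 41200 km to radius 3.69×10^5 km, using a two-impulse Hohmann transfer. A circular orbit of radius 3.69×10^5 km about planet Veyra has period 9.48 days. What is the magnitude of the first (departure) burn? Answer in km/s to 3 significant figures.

From Kepler's third law T² = 4π²r³/μ at r = 3.69×10^5 km, T = 9.48 days = 9.48 × 86400 s = 8.19072×10^5 s: μ = 4π²r³/T² = 2.95661×10^6 km³/s².
Transfer-ellipse semi-major axis a_t = (r₁ + r₂)/2 = (41200 + 3.690×10^5)/2 = 2.051×10^5 km.
On the circular orbit at r = 41200 km, v_c = √(μ/r) = 8.47127 km/s.
Vis-viva on the transfer ellipse at r = 41200 km gives v_t = √[μ(2/r − 1/a_t)] = 11.3626 km/s.
Δv₁ = |v_t − v_c| = |11.3626 − 8.47127| = 2.891 km/s.

Δv₁ = 2.89 km/s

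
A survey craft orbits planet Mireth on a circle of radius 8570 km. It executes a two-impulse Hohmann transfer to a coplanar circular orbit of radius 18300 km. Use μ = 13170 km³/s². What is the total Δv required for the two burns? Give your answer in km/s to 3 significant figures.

The Hohmann ellipse has a_t = (r₁ + r₂)/2 = 13435 km.
Circular speed at r₁: v₁ = √(μ/r₁) = √(13170/8570) = 1.2397 km/s.
Transfer-orbit speed at r₁ (v² = μ(2/r − 1/a)): v_p = √[μ(2/r₁ − 1/a_t)] = 1.4468 km/s.
First burn Δv₁ = |v_p − v₁| = 0.2071 km/s.
Circular speed at r₂: v₂ = √(μ/r₂) = 0.8483 km/s.
Transfer-orbit speed at r₂: v_a = √[μ(2/r₂ − 1/a_t)] = 0.6775 km/s.
Second burn Δv₂ = |v₂ − v_a| = 0.1708 km/s.
Total Δv = Δv₁ + Δv₂ = 0.3779 km/s.

Δv = 0.378 km/s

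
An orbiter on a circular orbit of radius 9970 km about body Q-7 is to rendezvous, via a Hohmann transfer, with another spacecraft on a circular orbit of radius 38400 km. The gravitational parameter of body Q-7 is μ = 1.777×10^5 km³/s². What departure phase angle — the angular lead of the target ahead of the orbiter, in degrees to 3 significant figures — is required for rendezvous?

Transfer-ellipse semi-major axis a_t = (r₁ + r₂)/2 = (9970 + 38400)/2 = 24185 km.
The half-period of the transfer ellipse is t = π√(a_t³/μ) = 28030.1 s.
The target's mean motion on its circular orbit is ω₂ = √(μ/r₂³) = 5.60205×10^-5 rad/s.
Angle swept by the target during transfer: ω₂·t = 1.5703 rad = 89.97°.
The orbiter traverses 180° on the transfer ellipse, so the target must lead by 180° − 89.97° = 90.0°.

φ = 90.0°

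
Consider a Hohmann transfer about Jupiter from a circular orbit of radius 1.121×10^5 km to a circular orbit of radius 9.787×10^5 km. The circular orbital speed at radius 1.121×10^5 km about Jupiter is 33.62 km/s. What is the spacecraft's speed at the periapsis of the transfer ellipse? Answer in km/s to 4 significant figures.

From the circular-orbit relation v² = μ/r at r = 1.121×10^5 km: μ = v²r = (33.62)² × 1.121×10^5 = 1.26707×10^8 km³/s².
Semi-major axis of the transfer orbit: a_t = (1.121×10^5 + 9.787×10^5)/2 = 5.454×10^5 km.
At periapsis, r = 1.121×10^5 km.
Applying v² = μ(2/r − 1/a_t): v = 45.04 km/s.

v = 45.04 km/s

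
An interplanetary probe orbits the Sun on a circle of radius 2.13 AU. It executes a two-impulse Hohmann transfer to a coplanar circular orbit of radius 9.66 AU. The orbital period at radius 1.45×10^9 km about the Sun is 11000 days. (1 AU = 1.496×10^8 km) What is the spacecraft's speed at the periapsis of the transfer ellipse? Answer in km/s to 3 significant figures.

From Kepler's third law T² = 4π²r³/μ at r = 1.45×10^9 km, T = 11000 days = 11000 × 86400 s = 9.504×10^8 s: μ = 4π²r³/T² = 1.33245×10^11 km³/s².
In km: r₁ = 2.13 × 1.496×10^8 = 3.18648×10^8 km; r₂ = 9.66 × 1.496×10^8 = 1.445136×10^9 km.
Transfer-ellipse semi-major axis a_t = (r₁ + r₂)/2 = (3.18648×10^8 + 1.445136×10^9)/2 = 8.81892×10^8 km.
At periapsis, r = 3.18648×10^8 km.
From the vis-viva equation, v = √[μ(2/r − 1/a_t)] = 26.18 km/s.

v = 26.2 km/s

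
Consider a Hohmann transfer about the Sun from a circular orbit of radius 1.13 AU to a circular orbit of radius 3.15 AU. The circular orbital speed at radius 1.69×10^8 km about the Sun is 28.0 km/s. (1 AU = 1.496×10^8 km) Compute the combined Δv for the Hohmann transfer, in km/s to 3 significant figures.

Δv = 10.6 km/s

From the circular-orbit relation v² = μ/r at r = 1.69×10^8 km: μ = v²r = (28.0)² × 1.69×10^8 = 1.32496×10^11 km³/s².
In km: r₁ = 1.13 × 1.496×10^8 = 1.69048×10^8 km; r₂ = 3.15 × 1.496×10^8 = 4.7124×10^8 km.
The Hohmann ellipse has a_t = (r₁ + r₂)/2 = 3.20144×10^8 km.
Circular speed at r₁: v₁ = √(μ/r₁) = √(1.32496×10^11/1.69048×10^8) = 28.00 km/s.
Transfer-orbit speed at r₁ (vis-viva): v_p = √[μ(2/r₁ − 1/a_t)] = 33.97 km/s.
First burn Δv₁ = |v_p − v₁| = 5.970 km/s.
Circular speed at r₂: v₂ = √(μ/r₂) = 16.768 km/s.
Transfer-orbit speed at r₂: v_a = √[μ(2/r₂ − 1/a_t)] = 12.185 km/s.
Second burn Δv₂ = |v₂ − v_a| = 4.583 km/s.
Total Δv = Δv₁ + Δv₂ = 10.55 km/s.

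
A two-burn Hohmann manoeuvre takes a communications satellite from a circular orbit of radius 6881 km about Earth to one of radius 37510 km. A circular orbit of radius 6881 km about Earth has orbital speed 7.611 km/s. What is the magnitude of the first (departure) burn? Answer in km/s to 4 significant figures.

From the circular-orbit relation v² = μ/r at r = 6881 km: μ = v²r = (7.611)² × 6881 = 3.98598×10^5 km³/s².
Semi-major axis of the transfer orbit: a_t = (6881 + 37510)/2 = 22195.5 km.
Circular speed at r = 6881 km: v_c = √(μ/r) = 7.611 km/s.
Vis-viva on the transfer ellipse at r = 6881 km gives v_t = √[μ(2/r − 1/a_t)] = 9.894 km/s.
Δv₁ = |v_t − v_c| = |9.894 − 7.611| = 2.283 km/s.

Δv₁ = 2.283 km/s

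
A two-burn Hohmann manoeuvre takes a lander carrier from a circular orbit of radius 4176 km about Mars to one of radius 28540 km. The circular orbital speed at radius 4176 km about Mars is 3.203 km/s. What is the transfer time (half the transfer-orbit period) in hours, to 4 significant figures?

t = 8.821 hours

From the circular-orbit relation v² = μ/r at r = 4176 km: μ = v²r = (3.203)² × 4176 = 42842.5 km³/s².
The Hohmann ellipse has a_t = (r₁ + r₂)/2 = 16358 km.
Transfer time t = π√(a_t³/μ) = π√((16358)³ / 42842.5) = 31755 s.
Converting: 31755 s ÷ 3600 s/hour = 8.821 hours.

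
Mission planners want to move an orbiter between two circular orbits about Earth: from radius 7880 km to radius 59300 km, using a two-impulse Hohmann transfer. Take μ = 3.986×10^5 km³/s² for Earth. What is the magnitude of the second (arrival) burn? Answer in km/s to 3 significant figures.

Δv₂ = 1.34 km/s

The Hohmann ellipse has a_t = (r₁ + r₂)/2 = 33590 km.
Circular speed at r = 59300 km: v_c = √(μ/r) = 2.593 km/s.
Vis-viva on the transfer ellipse at r = 59300 km gives v_t = √[μ(2/r − 1/a_t)] = 1.256 km/s.
Δv₂ = |v_t − v_c| = |1.256 − 2.593| = 1.337 km/s.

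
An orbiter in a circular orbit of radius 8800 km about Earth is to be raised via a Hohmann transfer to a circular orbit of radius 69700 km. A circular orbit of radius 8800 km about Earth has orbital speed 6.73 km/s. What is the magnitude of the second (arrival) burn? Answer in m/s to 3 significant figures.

From the circular-orbit relation v² = μ/r at r = 8800 km: μ = v²r = (6.73)² × 8800 = 3.98578×10^5 km³/s².
The Hohmann ellipse has a_t = (r₁ + r₂)/2 = 39250 km.
On the circular orbit at r = 69700 km, v_c = √(μ/r) = 2.391 km/s.
Transfer-orbit speed at the same r (vis-viva, a = a_t): v_t = √[μ(2/r − 1/a_t)] = 1.132 km/s.
Δv₂ = |v_t − v_c| = |1.132 − 2.391| = 1.259 km/s.

Δv₂ = 1260 m/s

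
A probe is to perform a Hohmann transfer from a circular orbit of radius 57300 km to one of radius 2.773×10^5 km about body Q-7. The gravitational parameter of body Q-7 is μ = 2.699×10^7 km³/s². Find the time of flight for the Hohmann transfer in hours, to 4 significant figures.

Semi-major axis of the transfer orbit: a_t = (57300 + 2.773×10^5)/2 = 1.673×10^5 km.
Half the transfer-orbit period gives t = π√(a_t³/μ) = 41380 s.
Converting: 41380 s ÷ 3600 s/hour = 11.49 hours.

t = 11.49 hours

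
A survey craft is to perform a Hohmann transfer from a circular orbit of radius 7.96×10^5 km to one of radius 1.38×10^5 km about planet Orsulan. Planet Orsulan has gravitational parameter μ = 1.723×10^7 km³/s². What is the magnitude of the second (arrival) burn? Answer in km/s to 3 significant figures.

The Hohmann ellipse has a_t = (r₁ + r₂)/2 = 4.670×10^5 km.
On the circular orbit at r = 1.380×10^5 km, v_c = √(μ/r) = 11.174 km/s.
Vis-viva on the transfer ellipse at r = 1.380×10^5 km gives v_t = √[μ(2/r − 1/a_t)] = 14.588 km/s.
Δv₂ = |v_t − v_c| = |14.588 − 11.174| = 3.414 km/s.

Δv₂ = 3.41 km/s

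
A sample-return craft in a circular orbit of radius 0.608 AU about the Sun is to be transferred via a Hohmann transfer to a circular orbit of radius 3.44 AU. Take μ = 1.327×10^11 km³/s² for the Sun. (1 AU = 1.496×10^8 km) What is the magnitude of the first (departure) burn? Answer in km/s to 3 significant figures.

Δv₁ = 11.6 km/s

In km: r₁ = 0.608 × 1.496×10^8 = 9.09568×10^7 km; r₂ = 3.44 × 1.496×10^8 = 5.14624×10^8 km.
Transfer-ellipse semi-major axis a_t = (r₁ + r₂)/2 = (9.09568×10^7 + 5.14624×10^8)/2 = 3.027904×10^8 km.
Circular speed at r = 9.09568×10^7 km: v_c = √(μ/r) = 38.20 km/s.
Vis-viva on the transfer ellipse at r = 9.09568×10^7 km gives v_t = √[μ(2/r − 1/a_t)] = 49.80 km/s.
Δv₁ = |v_t − v_c| = |49.80 − 38.20| = 11.60 km/s.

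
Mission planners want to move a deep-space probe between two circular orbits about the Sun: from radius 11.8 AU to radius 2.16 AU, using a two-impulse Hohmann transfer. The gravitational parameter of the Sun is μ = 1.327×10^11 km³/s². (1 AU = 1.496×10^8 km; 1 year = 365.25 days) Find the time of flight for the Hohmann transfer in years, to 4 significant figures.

In km: r₁ = 11.8 × 1.496×10^8 = 1.76528×10^9 km; r₂ = 2.16 × 1.496×10^8 = 3.23136×10^8 km.
The Hohmann ellipse has a_t = (r₁ + r₂)/2 = 1.044208×10^9 km.
Half the transfer-orbit period gives t = π√(a_t³/μ) = 2.910×10^8 s.
Converting: 2.910×10^8 s ÷ 3.15576×10^7 s/year (365.25 × 86400) = 9.221 years.

t = 9.221 years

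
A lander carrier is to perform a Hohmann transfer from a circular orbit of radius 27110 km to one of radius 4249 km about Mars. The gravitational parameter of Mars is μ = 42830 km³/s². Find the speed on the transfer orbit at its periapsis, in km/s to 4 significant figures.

Semi-major axis of the transfer orbit: a_t = (27110 + 4249)/2 = 15679.5 km.
The periapsis of the transfer ellipse is at r = 4249 km.
From the vis-viva equation, v = √[μ(2/r − 1/a_t)] = 4.175 km/s.

v = 4.175 km/s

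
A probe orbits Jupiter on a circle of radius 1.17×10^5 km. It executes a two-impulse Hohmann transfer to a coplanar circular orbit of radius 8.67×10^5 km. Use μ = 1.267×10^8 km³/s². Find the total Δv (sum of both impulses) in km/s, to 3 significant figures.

Transfer-ellipse semi-major axis a_t = (r₁ + r₂)/2 = (1.170×10^5 + 8.670×10^5)/2 = 4.920×10^5 km.
At r₁ the circular-orbit speed is v₁ = √(μ/r₁) = 32.908 km/s.
On the transfer ellipse at r₁, vis-viva equation gives v_p = √[μ(2/r₁ − 1/a_t)] = 43.684 km/s.
First burn Δv₁ = |v_p − v₁| = 10.78 km/s.
Circular speed at r₂: v₂ = √(μ/r₂) = 12.089 km/s.
Transfer-orbit speed at r₂: v_a = √[μ(2/r₂ − 1/a_t)] = 5.8951 km/s.
Second burn Δv₂ = |v₂ − v_a| = 6.194 km/s.
Δv = Δv₁ + Δv₂ = 10.78 + 6.194 = 16.97 km/s.

Δv = 17.0 km/s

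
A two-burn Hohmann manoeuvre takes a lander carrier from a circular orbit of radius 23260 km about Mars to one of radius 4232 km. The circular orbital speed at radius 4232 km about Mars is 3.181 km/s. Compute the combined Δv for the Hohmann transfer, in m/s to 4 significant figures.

Δv = 1561 m/s

From the circular-orbit relation v² = μ/r at r = 4232 km: μ = v²r = (3.181)² × 4232 = 42822.6 km³/s².
Transfer-ellipse semi-major axis a_t = (r₁ + r₂)/2 = (23260 + 4232)/2 = 13746 km.
At r₁ the circular-orbit speed is v₁ = √(μ/r₁) = 1.35685 km/s.
Transfer-orbit speed at r₁ (vis-viva): v_a = √[μ(2/r₁ − 1/a_t)] = 0.752864 km/s.
First burn Δv₁ = |v_a − v₁| = 0.6040 km/s.
At r₂, v₂ = √(μ/r₂) = 3.1810 km/s.
Transfer-orbit speed at r₂: v_p = √[μ(2/r₂ − 1/a_t)] = 4.1379 km/s.
Second burn Δv₂ = |v₂ − v_p| = 0.9569 km/s.
Total Δv = Δv₁ + Δv₂ = 1.561 km/s.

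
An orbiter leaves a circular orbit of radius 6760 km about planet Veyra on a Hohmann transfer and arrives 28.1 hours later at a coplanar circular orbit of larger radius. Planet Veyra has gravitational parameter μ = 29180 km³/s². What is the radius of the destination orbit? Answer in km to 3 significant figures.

r₂ = 55600 km

Transfer time t = 28.1 hours = 1.0116×10^5 s, and t = π√(a_t³/μ).
So a_t = (μ t²/π²)^(1/3) = (29180 × (1.0116×10^5)² / π²)^(1/3) = 31160 km.
Since a_t = (r₁ + r₂)/2, r₂ = 2a_t − r₁ = 2×31160 − 6760 = 55560 km.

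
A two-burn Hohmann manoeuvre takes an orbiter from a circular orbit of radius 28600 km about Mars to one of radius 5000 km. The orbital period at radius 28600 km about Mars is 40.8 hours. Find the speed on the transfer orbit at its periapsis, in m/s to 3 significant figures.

From Kepler's third law T² = 4π²r³/μ at r = 28600 km, T = 40.8 hours = 40.8 × 3600 s = 1.4688×10^5 s: μ = 4π²r³/T² = 42808.7 km³/s².
Semi-major axis of the transfer orbit: a_t = (28600 + 5000)/2 = 16800 km.
The periapsis of the transfer ellipse is at r = 5000 km.
Vis-viva: v = √[μ(2/r − 1/a_t)] = √[42808.7 × (2/5000 − 1/16800)] = 3.818 km/s.

v = 3820 m/s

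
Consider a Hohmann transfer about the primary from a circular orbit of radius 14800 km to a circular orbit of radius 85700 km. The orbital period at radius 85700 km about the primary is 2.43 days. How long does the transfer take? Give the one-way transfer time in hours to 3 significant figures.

t = 13.1 hours

From Kepler's third law T² = 4π²r³/μ at r = 85700 km, T = 2.43 days = 2.43 × 86400 s = 2.09952×10^5 s: μ = 4π²r³/T² = 5.63718×10^5 km³/s².
Transfer-ellipse semi-major axis a_t = (r₁ + r₂)/2 = (14800 + 85700)/2 = 50250 km.
By Kepler's third law the transfer-orbit period is T = 2π√(a_t³/μ), so t = T/2 = 47130 s.
Converting: 47130 s ÷ 3600 s/hour = 13.1 hours.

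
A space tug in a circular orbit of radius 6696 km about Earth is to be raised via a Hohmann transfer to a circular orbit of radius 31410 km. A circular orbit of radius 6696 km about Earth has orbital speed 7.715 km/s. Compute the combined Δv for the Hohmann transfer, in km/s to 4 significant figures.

Δv = 3.641 km/s

From the circular-orbit relation v² = μ/r at r = 6696 km: μ = v²r = (7.715)² × 6696 = 3.98554×10^5 km³/s².
Semi-major axis of the transfer orbit: a_t = (6696 + 31410)/2 = 19053 km.
Circular speed at r₁: v₁ = √(μ/r₁) = √(3.98554×10^5/6696) = 7.715 km/s.
Transfer-orbit speed at r₁ (v² = μ(2/r − 1/a)): v_p = √[μ(2/r₁ − 1/a_t)] = 9.906 km/s.
First burn Δv₁ = |v_p − v₁| = 2.191 km/s.
At r₂, v₂ = √(μ/r₂) = 3.562 km/s.
Transfer-orbit speed at r₂: v_a = √[μ(2/r₂ − 1/a_t)] = 2.112 km/s.
Second burn Δv₂ = |v₂ − v_a| = 1.450 km/s.
Total Δv = Δv₁ + Δv₂ = 3.641 km/s.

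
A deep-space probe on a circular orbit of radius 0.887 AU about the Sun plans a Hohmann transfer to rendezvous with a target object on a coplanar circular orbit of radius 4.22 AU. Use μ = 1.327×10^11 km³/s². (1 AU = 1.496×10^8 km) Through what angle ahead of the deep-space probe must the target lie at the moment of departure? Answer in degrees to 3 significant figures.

In km: r₁ = 0.887 × 1.496×10^8 = 1.326952×10^8 km; r₂ = 4.22 × 1.496×10^8 = 6.31312×10^8 km.
Semi-major axis of the transfer orbit: a_t = (1.326952×10^8 + 6.31312×10^8)/2 = 3.820036×10^8 km.
Transfer time t = π√(a_t³/μ) = 6.4390×10^7 s.
The target's mean motion on its circular orbit is ω₂ = √(μ/r₂³) = 2.2965×10^-8 rad/s.
Angle swept by the target during transfer: ω₂·t = 1.4787 rad = 84.72°.
The deep-space probe traverses 180° on the transfer ellipse, so the target must lead by 180° − 84.72° = 95.3°.

φ = 95.3°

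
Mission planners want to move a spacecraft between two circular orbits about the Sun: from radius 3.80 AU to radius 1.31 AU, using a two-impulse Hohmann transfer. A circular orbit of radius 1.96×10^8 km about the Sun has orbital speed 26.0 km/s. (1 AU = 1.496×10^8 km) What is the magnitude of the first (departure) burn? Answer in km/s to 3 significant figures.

From the circular-orbit relation v² = μ/r at r = 1.96×10^8 km: μ = v²r = (26.0)² × 1.96×10^8 = 1.32496×10^11 km³/s².
In km: r₁ = 3.80 × 1.496×10^8 = 5.6848×10^8 km; r₂ = 1.31 × 1.496×10^8 = 1.95976×10^8 km.
Semi-major axis of the transfer orbit: a_t = (5.6848×10^8 + 1.95976×10^8)/2 = 3.82228×10^8 km.
Circular speed at r = 5.6848×10^8 km: v_c = √(μ/r) = 15.267 km/s.
Transfer-orbit speed at the same r (vis-viva, a = a_t): v_t = √[μ(2/r − 1/a_t)] = 10.932 km/s.
Δv₁ = |v_t − v_c| = |10.932 − 15.267| = 4.335 km/s.

Δv₁ = 4.34 km/s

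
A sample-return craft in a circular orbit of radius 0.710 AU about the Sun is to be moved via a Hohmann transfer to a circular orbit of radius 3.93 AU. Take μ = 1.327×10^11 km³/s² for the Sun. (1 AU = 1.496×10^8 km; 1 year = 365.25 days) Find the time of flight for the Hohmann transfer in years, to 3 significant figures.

In km: r₁ = 0.710 × 1.496×10^8 = 1.06216×10^8 km; r₂ = 3.93 × 1.496×10^8 = 5.87928×10^8 km.
The Hohmann ellipse has a_t = (r₁ + r₂)/2 = 3.47072×10^8 km.
By Kepler's third law the transfer-orbit period is T = 2π√(a_t³/μ), so t = T/2 = 5.576×10^7 s.
Converting: 5.576×10^7 s ÷ 3.15576×10^7 s/year (365.25 × 86400) = 1.77 years.

t = 1.77 years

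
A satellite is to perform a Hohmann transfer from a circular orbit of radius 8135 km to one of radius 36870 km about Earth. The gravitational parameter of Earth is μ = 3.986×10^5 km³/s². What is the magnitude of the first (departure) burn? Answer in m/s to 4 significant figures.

Δv₁ = 1960 m/s

Transfer-ellipse semi-major axis a_t = (r₁ + r₂)/2 = (8135 + 36870)/2 = 22502.5 km.
On the circular orbit at r = 8135 km, v_c = √(μ/r) = 7.000 km/s.
Vis-viva on the transfer ellipse at r = 8135 km gives v_t = √[μ(2/r − 1/a_t)] = 8.960 km/s.
Δv₁ = |v_t − v_c| = |8.960 − 7.000| = 1.960 km/s.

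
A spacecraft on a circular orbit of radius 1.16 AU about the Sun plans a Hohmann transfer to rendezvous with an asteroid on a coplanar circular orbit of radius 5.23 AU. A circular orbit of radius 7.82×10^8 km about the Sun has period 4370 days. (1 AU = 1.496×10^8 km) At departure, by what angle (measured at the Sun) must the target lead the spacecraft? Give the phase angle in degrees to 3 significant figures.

φ = 94.1°

From Kepler's third law T² = 4π²r³/μ at r = 7.82×10^8 km, T = 4370 days = 4370 × 86400 s = 3.77568×10^8 s: μ = 4π²r³/T² = 1.32431×10^11 km³/s².
In km: r₁ = 1.16 × 1.496×10^8 = 1.73536×10^8 km; r₂ = 5.23 × 1.496×10^8 = 7.82408×10^8 km.
Transfer-ellipse semi-major axis a_t = (r₁ + r₂)/2 = (1.73536×10^8 + 7.82408×10^8)/2 = 4.77972×10^8 km.
The half-period of the transfer ellipse is t = π√(a_t³/μ) = 9.02108×10^7 s.
Target angular speed ω₂ = √(μ/r₂³) = 1.66282×10^-8 rad/s.
Angle swept by the target during transfer: ω₂·t = 1.50004 rad = 85.946°.
The spacecraft traverses 180° on the transfer ellipse, so the target must lead by 180° − 85.946° = 94.1°.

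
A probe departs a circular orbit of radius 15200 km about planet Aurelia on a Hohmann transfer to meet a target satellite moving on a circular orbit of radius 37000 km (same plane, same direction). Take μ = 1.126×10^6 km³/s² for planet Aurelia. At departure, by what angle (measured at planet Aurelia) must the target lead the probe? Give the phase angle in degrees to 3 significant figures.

φ = 73.4°

Semi-major axis of the transfer orbit: a_t = (15200 + 37000)/2 = 26100 km.
The half-period of the transfer ellipse is t = π√(a_t³/μ) = 12480 s.
Target angular speed ω₂ = √(μ/r₂³) = 1.491×10^-4 rad/s.
Angle swept by the target during transfer: ω₂·t = 1.861 rad = 106.6°.
The probe traverses 180° on the transfer ellipse, so the target must lead by 180° − 106.6° = 73.4°.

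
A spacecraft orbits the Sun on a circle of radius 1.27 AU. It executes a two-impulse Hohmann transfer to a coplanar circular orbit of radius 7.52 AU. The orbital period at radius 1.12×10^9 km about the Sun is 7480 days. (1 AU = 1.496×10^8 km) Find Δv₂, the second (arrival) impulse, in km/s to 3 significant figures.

Δv₂ = 5.02 km/s

From Kepler's third law T² = 4π²r³/μ at r = 1.12×10^9 km, T = 7480 days = 7480 × 86400 s = 6.46272×10^8 s: μ = 4π²r³/T² = 1.32795×10^11 km³/s².
In km: r₁ = 1.27 × 1.496×10^8 = 1.89992×10^8 km; r₂ = 7.52 × 1.496×10^8 = 1.124992×10^9 km.
The Hohmann ellipse has a_t = (r₁ + r₂)/2 = 6.57492×10^8 km.
Circular speed at r = 1.124992×10^9 km: v_c = √(μ/r) = 10.8647 km/s.
Vis-viva on the transfer ellipse at r = 1.124992×10^9 km gives v_t = √[μ(2/r − 1/a_t)] = 5.84036 km/s.
Δv₂ = |v_t − v_c| = |5.84036 − 10.8647| = 5.024 km/s.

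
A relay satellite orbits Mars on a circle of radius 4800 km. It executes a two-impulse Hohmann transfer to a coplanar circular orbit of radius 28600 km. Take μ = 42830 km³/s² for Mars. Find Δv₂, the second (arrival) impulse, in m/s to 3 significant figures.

Δv₂ = 568 m/s

The Hohmann ellipse has a_t = (r₁ + r₂)/2 = 16700 km.
On the circular orbit at r = 28600 km, v_c = √(μ/r) = 1.22375 km/s.
Vis-viva on the transfer ellipse at r = 28600 km gives v_t = √[μ(2/r − 1/a_t)] = 0.656075 km/s.
Δv₂ = |v_t − v_c| = |0.656075 − 1.22375| = 0.5677 km/s.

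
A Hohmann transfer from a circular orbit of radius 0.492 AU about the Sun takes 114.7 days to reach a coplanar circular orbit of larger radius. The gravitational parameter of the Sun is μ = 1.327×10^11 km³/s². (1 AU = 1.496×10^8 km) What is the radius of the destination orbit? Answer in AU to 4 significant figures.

In km: r₁ = 0.492 × 1.496×10^8 = 7.36032×10^7 km.
Transfer time t = 114.7 days = 9.91008×10^6 s, and t = π√(a_t³/μ).
So a_t = (μ t²/π²)^(1/3) = (1.327×10^11 × (9.91008×10^6)² / π²)^(1/3) = 1.0971×10^8 km.
Since a_t = (r₁ + r₂)/2, r₂ = 2a_t − r₁ = 2×1.0971×10^8 − 7.36032×10^7 = 1.458168×10^8 km.
In AU: r₂ = 1.458168×10^8 / 1.496×10^8 = 0.9747 AU.

r₂ = 0.9747 AU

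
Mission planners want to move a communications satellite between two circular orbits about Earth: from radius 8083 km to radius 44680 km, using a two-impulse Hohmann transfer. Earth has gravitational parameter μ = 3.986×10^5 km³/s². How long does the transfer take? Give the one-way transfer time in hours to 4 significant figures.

Semi-major axis of the transfer orbit: a_t = (8083 + 44680)/2 = 26381.5 km.
By Kepler's third law the transfer-orbit period is T = 2π√(a_t³/μ), so t = T/2 = 21322 s.
Converting: 21322 s ÷ 3600 s/hour = 5.923 hours.

t = 5.923 hours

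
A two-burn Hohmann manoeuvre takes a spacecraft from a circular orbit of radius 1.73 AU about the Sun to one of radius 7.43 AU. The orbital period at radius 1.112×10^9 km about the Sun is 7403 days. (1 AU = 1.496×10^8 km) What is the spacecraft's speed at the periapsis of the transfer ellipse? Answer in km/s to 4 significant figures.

v = 28.84 km/s

From Kepler's third law T² = 4π²r³/μ at r = 1.112×10^9 km, T = 7403 days = 7403 × 86400 s = 6.396192×10^8 s: μ = 4π²r³/T² = 1.32688×10^11 km³/s².
In km: r₁ = 1.73 × 1.496×10^8 = 2.58808×10^8 km; r₂ = 7.43 × 1.496×10^8 = 1.111528×10^9 km.
The Hohmann ellipse has a_t = (r₁ + r₂)/2 = 6.85168×10^8 km.
At periapsis, r = 2.58808×10^8 km.
From the vis-viva equation, v = √[μ(2/r − 1/a_t)] = 28.84 km/s.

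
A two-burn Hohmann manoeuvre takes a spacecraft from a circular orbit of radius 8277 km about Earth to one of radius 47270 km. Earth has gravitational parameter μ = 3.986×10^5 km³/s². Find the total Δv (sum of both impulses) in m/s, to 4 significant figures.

Transfer-ellipse semi-major axis a_t = (r₁ + r₂)/2 = (8277 + 47270)/2 = 27773.5 km.
At r₁ the circular-orbit speed is v₁ = √(μ/r₁) = 6.9396 km/s.
Transfer-orbit speed at r₁ (vis-viva): v_p = √[μ(2/r₁ − 1/a_t)] = 9.0534 km/s.
First burn Δv₁ = |v_p − v₁| = 2.1138 km/s.
Circular speed at r₂: v₂ = √(μ/r₂) = 2.90386 km/s.
Transfer-orbit speed at r₂: v_a = √[μ(2/r₂ − 1/a_t)] = 1.58525 km/s.
Second burn Δv₂ = |v₂ − v_a| = 1.3186 km/s.
Δv = Δv₁ + Δv₂ = 2.1138 + 1.3186 = 3.432 km/s.

Δv = 3432 m/s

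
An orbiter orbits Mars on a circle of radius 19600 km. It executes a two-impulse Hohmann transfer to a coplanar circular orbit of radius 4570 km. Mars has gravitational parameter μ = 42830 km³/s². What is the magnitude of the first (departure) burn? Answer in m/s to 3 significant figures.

Δv₁ = 569 m/s

Transfer-ellipse semi-major axis a_t = (r₁ + r₂)/2 = (19600 + 4570)/2 = 12085 km.
On the circular orbit at r = 19600 km, v_c = √(μ/r) = 1.4782 km/s.
Vis-viva on the transfer ellipse at r = 19600 km gives v_t = √[μ(2/r − 1/a_t)] = 0.90904 km/s.
Δv₁ = |v_t − v_c| = |0.90904 − 1.4782| = 0.5692 km/s.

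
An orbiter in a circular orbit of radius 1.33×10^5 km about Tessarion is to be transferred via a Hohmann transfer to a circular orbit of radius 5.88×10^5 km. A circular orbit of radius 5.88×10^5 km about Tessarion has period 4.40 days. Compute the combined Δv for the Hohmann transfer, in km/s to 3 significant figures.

Δv = 9.48 km/s

From Kepler's third law T² = 4π²r³/μ at r = 5.88×10^5 km, T = 4.40 days = 4.40 × 86400 s = 3.8016×10^5 s: μ = 4π²r³/T² = 5.55340×10^7 km³/s².
The Hohmann ellipse has a_t = (r₁ + r₂)/2 = 3.605×10^5 km.
At r₁ the circular-orbit speed is v₁ = √(μ/r₁) = 20.434 km/s.
On the transfer ellipse at r₁, vis-viva equation gives v_p = √[μ(2/r₁ − 1/a_t)] = 26.097 km/s.
First burn Δv₁ = |v_p − v₁| = 5.663 km/s.
Circular speed at r₂: v₂ = √(μ/r₂) = 9.718 km/s.
Transfer-orbit speed at r₂: v_a = √[μ(2/r₂ − 1/a_t)] = 5.903 km/s.
Second burn Δv₂ = |v₂ − v_a| = 3.815 km/s.
Δv = Δv₁ + Δv₂ = 5.663 + 3.815 = 9.478 km/s.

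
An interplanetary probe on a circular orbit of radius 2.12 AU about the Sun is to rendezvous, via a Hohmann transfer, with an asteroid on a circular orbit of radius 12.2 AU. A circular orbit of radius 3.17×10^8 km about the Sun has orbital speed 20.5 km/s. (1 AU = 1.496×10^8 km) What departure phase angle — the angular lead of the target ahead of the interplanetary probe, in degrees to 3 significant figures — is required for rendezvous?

From the circular-orbit relation v² = μ/r at r = 3.17×10^8 km: μ = v²r = (20.5)² × 3.17×10^8 = 1.33219×10^11 km³/s².
In km: r₁ = 2.12 × 1.496×10^8 = 3.17152×10^8 km; r₂ = 12.2 × 1.496×10^8 = 1.82512×10^9 km.
The Hohmann ellipse has a_t = (r₁ + r₂)/2 = 1.071136×10^9 km.
Transfer time t = π√(a_t³/μ) = 3.0174×10^8 s.
The target's mean motion on its circular orbit is ω₂ = √(μ/r₂³) = 4.6811×10^-9 rad/s.
Angle swept by the target during transfer: ω₂·t = 1.4125 rad = 80.93°.
The interplanetary probe traverses 180° on the transfer ellipse, so the target must lead by 180° − 80.93° = 99.1°.

φ = 99.1°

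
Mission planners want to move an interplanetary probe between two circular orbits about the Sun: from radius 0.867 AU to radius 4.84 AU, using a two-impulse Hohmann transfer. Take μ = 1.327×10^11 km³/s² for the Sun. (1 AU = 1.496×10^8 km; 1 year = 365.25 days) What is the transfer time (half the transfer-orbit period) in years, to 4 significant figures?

t = 2.410 years

In km: r₁ = 0.867 × 1.496×10^8 = 1.297032×10^8 km; r₂ = 4.84 × 1.496×10^8 = 7.24064×10^8 km.
The Hohmann ellipse has a_t = (r₁ + r₂)/2 = 4.268836×10^8 km.
By Kepler's third law the transfer-orbit period is T = 2π√(a_t³/μ), so t = T/2 = 7.606×10^7 s.
Converting: 7.606×10^7 s ÷ 3.15576×10^7 s/year (365.25 × 86400) = 2.410 years.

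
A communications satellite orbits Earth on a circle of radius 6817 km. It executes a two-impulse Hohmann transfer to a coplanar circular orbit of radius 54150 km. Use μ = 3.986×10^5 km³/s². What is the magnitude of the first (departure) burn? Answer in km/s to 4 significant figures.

Δv₁ = 2.545 km/s

The Hohmann ellipse has a_t = (r₁ + r₂)/2 = 30483.5 km.
On the circular orbit at r = 6817 km, v_c = √(μ/r) = 7.6467 km/s.
Transfer-orbit speed at the same r (vis-viva, a = a_t): v_t = √[μ(2/r − 1/a_t)] = 10.192 km/s.
Δv₁ = |v_t − v_c| = |10.192 − 7.6467| = 2.545 km/s.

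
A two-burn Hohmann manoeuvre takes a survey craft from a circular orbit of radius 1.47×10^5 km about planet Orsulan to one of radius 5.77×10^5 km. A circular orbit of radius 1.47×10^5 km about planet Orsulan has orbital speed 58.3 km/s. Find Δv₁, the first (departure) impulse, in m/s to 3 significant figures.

From the circular-orbit relation v² = μ/r at r = 1.47×10^5 km: μ = v²r = (58.3)² × 1.47×10^5 = 4.99637×10^8 km³/s².
Semi-major axis of the transfer orbit: a_t = (1.470×10^5 + 5.770×10^5)/2 = 3.620×10^5 km.
On the circular orbit at r = 1.470×10^5 km, v_c = √(μ/r) = 58.30 km/s.
Transfer-orbit speed at the same r (vis-viva, a = a_t): v_t = √[μ(2/r − 1/a_t)] = 73.60 km/s.
Δv₁ = |v_t − v_c| = |73.60 − 58.30| = 15.30 km/s.

Δv₁ = 15300 m/s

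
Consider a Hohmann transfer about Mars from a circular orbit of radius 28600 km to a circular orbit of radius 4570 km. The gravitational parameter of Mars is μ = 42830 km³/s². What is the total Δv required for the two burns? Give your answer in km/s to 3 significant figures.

Δv = 1.54 km/s

The Hohmann ellipse has a_t = (r₁ + r₂)/2 = 16585 km.
At r₁ the circular-orbit speed is v₁ = √(μ/r₁) = 1.22375 km/s.
Transfer-orbit speed at r₁ (vis-viva): v_a = √[μ(2/r₁ − 1/a_t)] = 0.642379 km/s.
First burn Δv₁ = |v_a − v₁| = 0.5814 km/s.
At r₂, v₂ = √(μ/r₂) = 3.06137 km/s.
Transfer-orbit speed at r₂: v_p = √[μ(2/r₂ − 1/a_t)] = 4.02014 km/s.
Second burn Δv₂ = |v₂ − v_p| = 0.9588 km/s.
Δv = Δv₁ + Δv₂ = 0.5814 + 0.9588 = 1.540 km/s.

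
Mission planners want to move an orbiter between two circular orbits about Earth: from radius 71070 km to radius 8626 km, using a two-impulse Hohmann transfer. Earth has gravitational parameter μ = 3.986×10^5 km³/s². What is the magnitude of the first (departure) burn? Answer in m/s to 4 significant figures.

Transfer-ellipse semi-major axis a_t = (r₁ + r₂)/2 = (71070 + 8626)/2 = 39848 km.
Circular speed at r = 71070 km: v_c = √(μ/r) = 2.368 km/s.
Transfer-orbit speed at the same r (vis-viva, a = a_t): v_t = √[μ(2/r − 1/a_t)] = 1.102 km/s.
Δv₁ = |v_t − v_c| = |1.102 − 2.368| = 1.266 km/s.

Δv₁ = 1266 m/s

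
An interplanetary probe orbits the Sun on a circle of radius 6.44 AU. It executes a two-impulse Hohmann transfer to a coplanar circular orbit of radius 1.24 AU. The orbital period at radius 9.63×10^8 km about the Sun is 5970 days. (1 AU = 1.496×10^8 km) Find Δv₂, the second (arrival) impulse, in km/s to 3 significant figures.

From Kepler's third law T² = 4π²r³/μ at r = 9.63×10^8 km, T = 5970 days = 5970 × 86400 s = 5.15808×10^8 s: μ = 4π²r³/T² = 1.32514×10^11 km³/s².
In km: r₁ = 6.44 × 1.496×10^8 = 9.63424×10^8 km; r₂ = 1.24 × 1.496×10^8 = 1.85504×10^8 km.
Semi-major axis of the transfer orbit: a_t = (9.63424×10^8 + 1.85504×10^8)/2 = 5.74464×10^8 km.
On the circular orbit at r = 1.85504×10^8 km, v_c = √(μ/r) = 26.727 km/s.
Transfer-orbit speed at the same r (vis-viva, a = a_t): v_t = √[μ(2/r − 1/a_t)] = 34.612 km/s.
Δv₂ = |v_t − v_c| = |34.612 − 26.727| = 7.885 km/s.

Δv₂ = 7.89 km/s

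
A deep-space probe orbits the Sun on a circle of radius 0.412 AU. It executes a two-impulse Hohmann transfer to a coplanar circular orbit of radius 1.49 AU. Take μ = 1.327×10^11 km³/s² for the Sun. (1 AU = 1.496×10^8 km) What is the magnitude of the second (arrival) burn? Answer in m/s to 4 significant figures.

In km: r₁ = 0.412 × 1.496×10^8 = 6.16352×10^7 km; r₂ = 1.49 × 1.496×10^8 = 2.22904×10^8 km.
Transfer-ellipse semi-major axis a_t = (r₁ + r₂)/2 = (6.16352×10^7 + 2.22904×10^8)/2 = 1.422696×10^8 km.
On the circular orbit at r = 2.22904×10^8 km, v_c = √(μ/r) = 24.40 km/s.
Vis-viva on the transfer ellipse at r = 2.22904×10^8 km gives v_t = √[μ(2/r − 1/a_t)] = 16.06 km/s.
Δv₂ = |v_t − v_c| = |16.06 − 24.40| = 8.340 km/s.

Δv₂ = 8340 m/s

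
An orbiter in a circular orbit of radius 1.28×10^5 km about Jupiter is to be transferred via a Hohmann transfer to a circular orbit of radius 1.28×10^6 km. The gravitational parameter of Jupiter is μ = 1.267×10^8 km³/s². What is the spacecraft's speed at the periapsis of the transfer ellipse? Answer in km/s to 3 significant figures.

v = 42.4 km/s

The Hohmann ellipse has a_t = (r₁ + r₂)/2 = 7.040×10^5 km.
At periapsis, r = 1.280×10^5 km.
Applying v² = μ(2/r − 1/a_t): v = 42.42 km/s.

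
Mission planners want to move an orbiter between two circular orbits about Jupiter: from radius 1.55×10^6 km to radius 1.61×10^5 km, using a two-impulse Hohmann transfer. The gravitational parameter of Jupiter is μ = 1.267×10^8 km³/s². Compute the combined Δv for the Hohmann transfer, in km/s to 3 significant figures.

Transfer-ellipse semi-major axis a_t = (r₁ + r₂)/2 = (1.550×10^6 + 1.610×10^5)/2 = 8.555×10^5 km.
At r₁ the circular-orbit speed is v₁ = √(μ/r₁) = 9.041 km/s.
Transfer-orbit speed at r₁ (vis-viva equation): v_a = √[μ(2/r₁ − 1/a_t)] = 3.922 km/s.
First burn Δv₁ = |v_a − v₁| = 5.119 km/s.
At r₂, v₂ = √(μ/r₂) = 28.053 km/s.
Transfer-orbit speed at r₂: v_p = √[μ(2/r₂ − 1/a_t)] = 37.760 km/s.
Second burn Δv₂ = |v₂ − v_p| = 9.707 km/s.
Total Δv = Δv₁ + Δv₂ = 14.83 km/s.

Δv = 14.8 km/s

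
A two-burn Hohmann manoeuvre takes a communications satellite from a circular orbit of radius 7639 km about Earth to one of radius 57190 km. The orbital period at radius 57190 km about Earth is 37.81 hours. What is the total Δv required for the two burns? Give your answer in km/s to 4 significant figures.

Δv = 3.730 km/s

From Kepler's third law T² = 4π²r³/μ at r = 57190 km, T = 37.81 hours = 37.81 × 3600 s = 1.36116×10^5 s: μ = 4π²r³/T² = 3.98567×10^5 km³/s².
The Hohmann ellipse has a_t = (r₁ + r₂)/2 = 32414.5 km.
Circular speed at r₁: v₁ = √(μ/r₁) = √(3.98567×10^5/7639) = 7.2232 km/s.
Transfer-orbit speed at r₁ (v² = μ(2/r − 1/a)): v_p = √[μ(2/r₁ − 1/a_t)] = 9.5945 km/s.
First burn Δv₁ = |v_p − v₁| = 2.3713 km/s.
Circular speed at r₂: v₂ = √(μ/r₂) = 2.63992 km/s.
Transfer-orbit speed at r₂: v_a = √[μ(2/r₂ − 1/a_t)] = 1.28156 km/s.
Second burn Δv₂ = |v₂ − v_a| = 1.3584 km/s.
Δv = Δv₁ + Δv₂ = 2.3713 + 1.3584 = 3.730 km/s.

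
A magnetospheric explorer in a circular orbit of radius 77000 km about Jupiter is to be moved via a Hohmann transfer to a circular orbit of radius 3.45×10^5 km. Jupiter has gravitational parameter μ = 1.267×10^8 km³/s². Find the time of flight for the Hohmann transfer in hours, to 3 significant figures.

Transfer-ellipse semi-major axis a_t = (r₁ + r₂)/2 = (77000 + 3.450×10^5)/2 = 2.110×10^5 km.
Half the transfer-orbit period gives t = π√(a_t³/μ) = 27050 s.
Converting: 27050 s ÷ 3600 s/hour = 7.51 hours.

t = 7.51 hours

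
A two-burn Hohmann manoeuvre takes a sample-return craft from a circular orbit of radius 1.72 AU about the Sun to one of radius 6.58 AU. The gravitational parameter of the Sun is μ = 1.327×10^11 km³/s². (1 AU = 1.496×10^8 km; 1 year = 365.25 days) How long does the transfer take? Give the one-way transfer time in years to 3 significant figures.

t = 4.23 years

In km: r₁ = 1.72 × 1.496×10^8 = 2.57312×10^8 km; r₂ = 6.58 × 1.496×10^8 = 9.84368×10^8 km.
Semi-major axis of the transfer orbit: a_t = (2.57312×10^8 + 9.84368×10^8)/2 = 6.2084×10^8 km.
By Kepler's third law the transfer-orbit period is T = 2π√(a_t³/μ), so t = T/2 = 1.334×10^8 s.
Converting: 1.334×10^8 s ÷ 3.15576×10^7 s/year (365.25 × 86400) = 4.23 years.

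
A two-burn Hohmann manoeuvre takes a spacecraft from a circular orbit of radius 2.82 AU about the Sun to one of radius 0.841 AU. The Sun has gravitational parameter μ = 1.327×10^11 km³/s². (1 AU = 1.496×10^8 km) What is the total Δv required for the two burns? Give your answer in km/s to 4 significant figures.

In km: r₁ = 2.82 × 1.496×10^8 = 4.21872×10^8 km; r₂ = 0.841 × 1.496×10^8 = 1.258136×10^8 km.
Semi-major axis of the transfer orbit: a_t = (4.21872×10^8 + 1.258136×10^8)/2 = 2.738428×10^8 km.
At r₁ the circular-orbit speed is v₁ = √(μ/r₁) = 17.7356 km/s.
Transfer-orbit speed at r₁ (vis-viva equation): v_a = √[μ(2/r₁ − 1/a_t)] = 12.0215 km/s.
First burn Δv₁ = |v_a − v₁| = 5.714 km/s.
Circular speed at r₂: v₂ = √(μ/r₂) = 32.477 km/s.
Transfer-orbit speed at r₂: v_p = √[μ(2/r₂ − 1/a_t)] = 40.310 km/s.
Second burn Δv₂ = |v₂ − v_p| = 7.833 km/s.
Total Δv = Δv₁ + Δv₂ = 13.55 km/s.

Δv = 13.55 km/s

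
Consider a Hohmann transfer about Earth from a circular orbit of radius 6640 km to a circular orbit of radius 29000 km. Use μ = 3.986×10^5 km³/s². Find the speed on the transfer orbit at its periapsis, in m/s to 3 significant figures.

v = 9880 m/s

Semi-major axis of the transfer orbit: a_t = (6640 + 29000)/2 = 17820 km.
The periapsis of the transfer ellipse is at r = 6640 km.
Applying v² = μ(2/r − 1/a_t): v = 9.884 km/s.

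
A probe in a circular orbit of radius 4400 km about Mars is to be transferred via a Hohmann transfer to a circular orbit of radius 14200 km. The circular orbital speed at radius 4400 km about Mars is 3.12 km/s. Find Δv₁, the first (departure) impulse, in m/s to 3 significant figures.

Δv₁ = 735 m/s

From the circular-orbit relation v² = μ/r at r = 4400 km: μ = v²r = (3.12)² × 4400 = 42831.4 km³/s².
Transfer-ellipse semi-major axis a_t = (r₁ + r₂)/2 = (4400 + 14200)/2 = 9300 km.
On the circular orbit at r = 4400 km, v_c = √(μ/r) = 3.1200 km/s.
Vis-viva on the transfer ellipse at r = 4400 km gives v_t = √[μ(2/r − 1/a_t)] = 3.8553 km/s.
Δv₁ = |v_t − v_c| = |3.8553 − 3.1200| = 0.7353 km/s.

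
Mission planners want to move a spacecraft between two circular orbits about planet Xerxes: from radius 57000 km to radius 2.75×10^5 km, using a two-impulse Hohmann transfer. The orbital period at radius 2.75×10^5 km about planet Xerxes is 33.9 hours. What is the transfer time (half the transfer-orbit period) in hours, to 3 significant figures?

From Kepler's third law T² = 4π²r³/μ at r = 2.75×10^5 km, T = 33.9 hours = 33.9 × 3600 s = 1.2204×10^5 s: μ = 4π²r³/T² = 5.51256×10^7 km³/s².
Transfer-ellipse semi-major axis a_t = (r₁ + r₂)/2 = (57000 + 2.750×10^5)/2 = 1.660×10^5 km.
By Kepler's third law the transfer-orbit period is T = 2π√(a_t³/μ), so t = T/2 = 28620 s.
Converting: 28620 s ÷ 3600 s/hour = 7.95 hours.

t = 7.95 hours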